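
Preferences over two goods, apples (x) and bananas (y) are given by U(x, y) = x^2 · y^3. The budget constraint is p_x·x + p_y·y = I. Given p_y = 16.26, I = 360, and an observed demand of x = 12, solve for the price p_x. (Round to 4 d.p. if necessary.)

MU_x/MU_y = (2·y)/(3·x); tangency sets this equal to p_x/p_y.
So 2·p_y·y = 3·p_x·x; combined with the budget, a share 0.4 of income goes to x.
Demand: x*(p_x,p_y,I) = 0.4·I/p_x and y* = 0.6·I/p_y.
Set x* = 12 in the demand function and solve for p_x: p_x = 12.

p_x = 12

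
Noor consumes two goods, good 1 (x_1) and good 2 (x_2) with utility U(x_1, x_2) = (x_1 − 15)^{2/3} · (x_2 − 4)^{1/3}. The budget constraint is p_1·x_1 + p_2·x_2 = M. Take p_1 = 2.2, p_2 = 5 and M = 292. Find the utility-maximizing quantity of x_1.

Discretionary income = 292 − 15·2.2 − 4·5 = 239; x_1* = 15 + 2/3·239/2.2 = 87.4242.

x_1* = 87.4242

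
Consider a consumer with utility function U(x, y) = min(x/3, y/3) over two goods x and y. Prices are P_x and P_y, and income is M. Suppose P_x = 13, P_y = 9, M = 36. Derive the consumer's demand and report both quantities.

x* = 1.6364, y* = 1.6364

Leontief preferences: the optimum is at the kink where x/3 = y/3, i.e. y = x.
Budget: P_x·x + P_y·x = M, so (3·P_x + 3·P_y)·x = 3·M.
Demand: x*(P_x,P_y,M) = 3·M/(3·P_x + 3·P_y), y* = 3·M/(3·P_x + 3·P_y).
Here 3·13 + 3·9 = 66, giving x* = 1.6364 and y* = 1.6364.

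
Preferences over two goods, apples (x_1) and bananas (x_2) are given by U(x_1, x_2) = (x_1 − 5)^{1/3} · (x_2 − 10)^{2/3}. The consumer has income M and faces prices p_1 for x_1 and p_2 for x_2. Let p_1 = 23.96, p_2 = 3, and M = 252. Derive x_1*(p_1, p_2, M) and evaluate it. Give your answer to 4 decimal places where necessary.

x_1* = 6.4218

This is Cobb-Douglas in (x_1−5, x_2−10): tangency gives 1/3·p_2·(x_2−10) = 2/3·p_1·(x_1−5).
Substituting into the budget: x_1* = 5 + 1/3·(M − 5·p_1 − 10·p_2)/p_1, and x_2* = 10 + 2/3·(…)/p_2.
Discretionary income = 252 − 5·23.96 − 10·3 = 102.2; x_1* = 5 + 1/3·102.2/23.96 = 6.4218.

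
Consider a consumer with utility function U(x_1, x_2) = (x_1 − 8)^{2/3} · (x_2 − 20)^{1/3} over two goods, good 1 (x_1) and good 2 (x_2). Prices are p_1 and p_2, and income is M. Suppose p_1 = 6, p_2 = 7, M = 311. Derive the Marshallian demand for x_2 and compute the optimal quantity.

MRS = 2·(x_2−20)/(x_1−8). Tangency with p_1/p_2 gives x_2−20 = (1/2)·(p_1/p_2)·(x_1−8).
After buying the subsistence bundle (8, 20), a share 2/3 of the remaining income goes to x_1: x_1* = 8 + 2/3·(M − 8p_1 − 20p_2)/p_1.
Discretionary income = 311 − 8·6 − 20·7 = 123; x_2* = 20 + 1/3·123/7 = 25.8571.

x_2* = 25.8571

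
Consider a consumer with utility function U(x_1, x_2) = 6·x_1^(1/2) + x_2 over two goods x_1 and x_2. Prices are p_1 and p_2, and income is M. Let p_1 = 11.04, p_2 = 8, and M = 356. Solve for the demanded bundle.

x_1* = 4.7259, x_2* = 37.9783

Set MRS = p_1/p_2: 3·x_1^(−1/2) = p_1/p_2.
Thus x_1* = (3·p_2/p_1)² — independent of M — with the rest of income spent on x_2.
Plugging in: x_1* = (3·8/11.04)² = 4.7259, x_2* = 37.9783.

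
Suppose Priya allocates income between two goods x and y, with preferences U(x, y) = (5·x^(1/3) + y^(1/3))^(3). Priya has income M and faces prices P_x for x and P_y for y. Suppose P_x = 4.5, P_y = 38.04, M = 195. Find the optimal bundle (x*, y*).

MRS = MU_x/MU_y = 5·(y/x)^(2/3). Set equal to P_x/P_y.
Hence y/x = ((1/5)·P_x/P_y)^(1/(2/3)), i.e. raised to the 1.5 power.
With the ratio pinned down, the budget gives x* = M/(P_x + P_y·(y/x)) and y* = (y/x)·x*.
Numerically y/x = 0.003639, so x* = 195/(4.5 + 38.04·0.003639) = 42.04 and y* = 0.003639·42.04 = 0.153.

x* = 42.04, y* = 0.153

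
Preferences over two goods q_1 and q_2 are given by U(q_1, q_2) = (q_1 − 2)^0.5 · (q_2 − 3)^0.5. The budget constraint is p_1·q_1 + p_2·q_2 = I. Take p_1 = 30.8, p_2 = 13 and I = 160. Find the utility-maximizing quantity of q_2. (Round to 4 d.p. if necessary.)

q_2* = 5.2846

MRS = (q_2−3)/(q_1−2). Tangency with p_1/p_2 gives q_2−3 = (p_1/p_2)·(q_1−2).
After buying the subsistence bundle (2, 3), a share 0.5 of the remaining income goes to q_1: q_1* = 2 + 0.5·(I − 2p_1 − 3p_2)/p_1.
Discretionary income = 160 − 2·30.8 − 3·13 = 59.4; q_2* = 3 + 0.5·59.4/13 = 5.2846.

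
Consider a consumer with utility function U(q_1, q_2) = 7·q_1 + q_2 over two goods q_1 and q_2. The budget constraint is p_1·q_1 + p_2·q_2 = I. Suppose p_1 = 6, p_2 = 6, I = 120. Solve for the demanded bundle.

Perfect substitutes: compare marginal utility per dollar. 7/p_1 vs 1/p_2 → 1.1667 vs 0.1667.
q_1 gives more utility per dollar, so spend all income on q_1: q_1* = I/p_1, q_2* = 0.
Numerically: q_1* = 20, q_2* = 0.

q_1* = 20, q_2* = 0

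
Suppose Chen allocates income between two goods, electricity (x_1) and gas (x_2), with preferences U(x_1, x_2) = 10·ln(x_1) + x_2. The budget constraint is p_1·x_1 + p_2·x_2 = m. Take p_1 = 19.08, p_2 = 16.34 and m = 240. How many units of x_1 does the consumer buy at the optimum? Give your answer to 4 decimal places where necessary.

x_1* = 8.5639

So x_1*(p_1,p_2) = 10·p_2/p_1, independent of income; and x_2* = (m − 10·p_2)/p_2.
At the given prices: x_1* = 10·16.34/19.08 = 8.5639.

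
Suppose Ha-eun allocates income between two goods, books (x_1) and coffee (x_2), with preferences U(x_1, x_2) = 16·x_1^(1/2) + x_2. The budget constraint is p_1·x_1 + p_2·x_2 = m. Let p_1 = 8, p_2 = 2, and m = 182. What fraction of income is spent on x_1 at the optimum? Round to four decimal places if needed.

Thus x_1* = (8·p_2/p_1)² — independent of m — with the rest of income spent on x_2.
Plugging in: x_1* = (8·2/8)² = 4, x_2* = 75.
Expenditure on x_1: 8·4 = 32; share = 0.1758.

share on x_1 = 0.1758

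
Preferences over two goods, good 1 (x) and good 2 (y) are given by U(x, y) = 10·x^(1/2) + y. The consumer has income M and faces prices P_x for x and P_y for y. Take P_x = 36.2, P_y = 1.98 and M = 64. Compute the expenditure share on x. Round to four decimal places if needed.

Set MRS = P_x/P_y: 5·x^(−1/2) = P_x/P_y.
Solve: √x = 5·P_y/P_x, so x*(P_x,P_y) = (5·P_y/P_x)², and y* = (M − P_x·x*)/P_y.
Plugging in: x* = (5·1.98/36.2)² = 0.0748, y* = 30.9558.
Expenditure on x: 36.2·0.0748 = 2.7075; share = 0.0423.

share on x = 0.0423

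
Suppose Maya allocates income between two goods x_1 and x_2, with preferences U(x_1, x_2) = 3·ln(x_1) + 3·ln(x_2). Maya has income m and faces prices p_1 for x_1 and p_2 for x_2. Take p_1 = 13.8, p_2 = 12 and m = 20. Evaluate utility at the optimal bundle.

V = -1.5132

MU_x_1/MU_x_2 = (3·x_2)/(3·x_1); tangency sets this equal to p_1/p_2.
So 3·p_2·x_2 = 3·p_1·x_1; combined with the budget, a share 0.5 of income goes to x_1.
Demand: x_1*(p_1,p_2,m) = 0.5·m/p_1 and x_2* = 0.5·m/p_2.
At p_1=13.8, p_2=12, m=20: x_1* = 0.5·20/13.8 = 0.7246, x_2* = 0.8333.
Utility at the optimum: U(0.7246, 0.8333) = -1.5132.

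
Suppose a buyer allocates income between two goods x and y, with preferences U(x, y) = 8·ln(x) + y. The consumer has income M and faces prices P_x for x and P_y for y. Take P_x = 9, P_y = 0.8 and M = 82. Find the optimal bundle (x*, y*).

Set MRS = P_x/P_y: (8/x)/1 = P_x/P_y.
So x*(P_x,P_y) = 8·P_y/P_x, independent of income; and y* = (M − 8·P_y)/P_y.
At the given prices: x* = 8·0.8/9 = 0.7111, and y* = 94.5.

x* = 0.7111, y* = 94.5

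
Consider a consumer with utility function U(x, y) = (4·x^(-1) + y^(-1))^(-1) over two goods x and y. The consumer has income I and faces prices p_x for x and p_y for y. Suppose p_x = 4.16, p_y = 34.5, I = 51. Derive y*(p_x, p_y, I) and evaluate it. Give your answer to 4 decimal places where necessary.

y* = 0.8724

From the CES first-order condition, 4·(y/x)^(2) = p_x/p_y.
Solve for the ratio: y/x = [(1/4)·p_x/p_y]^(0.5).
Substitute y = (y/x)·x into the budget: x* = I/(p_x + p_y·(y/x)).
Numerically y/x = 0.173623, so x* = 51/(4.16 + 34.5·0.173623) = 5.0246 and y* = 0.173623·5.0246 = 0.8724.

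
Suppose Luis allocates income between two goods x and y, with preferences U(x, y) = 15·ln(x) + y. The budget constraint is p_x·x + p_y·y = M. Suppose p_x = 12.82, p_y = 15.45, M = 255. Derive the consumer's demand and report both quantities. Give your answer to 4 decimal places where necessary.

Set MRS = p_x/p_y: (15/x)/1 = p_x/p_y.
So x*(p_x,p_y) = 15·p_y/p_x, independent of income; and y* = (M − 15·p_y)/p_y.
At the given prices: x* = 15·15.45/12.82 = 18.0772, and y* = 1.5049.

x* = 18.0772, y* = 1.5049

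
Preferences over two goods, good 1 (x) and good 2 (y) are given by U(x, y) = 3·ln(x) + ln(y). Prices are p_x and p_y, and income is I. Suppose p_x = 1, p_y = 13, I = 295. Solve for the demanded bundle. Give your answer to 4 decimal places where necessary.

The MRS is 3·y/x. Set MRS = p_x/p_y.
Rearranging, p_y·y = (1/3)·p_x·x. Substituting into the budget gives p_x·x·(1 + (1/3)) = I.
Demand: x*(p_x,p_y,I) = 0.75·I/p_x and y* = 0.25·I/p_y.
At p_x=1, p_y=13, I=295: x* = 0.75·295/1 = 221.25, y* = 5.6731.

x* = 221.25, y* = 5.6731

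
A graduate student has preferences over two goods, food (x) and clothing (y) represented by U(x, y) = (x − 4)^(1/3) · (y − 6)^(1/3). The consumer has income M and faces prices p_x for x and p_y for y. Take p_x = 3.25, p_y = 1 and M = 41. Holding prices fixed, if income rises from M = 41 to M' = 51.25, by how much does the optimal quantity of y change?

Let x' = x−4, y' = y−6. MRS = y'/x' = p_x/p_y.
After buying the subsistence bundle (4, 6), a share 0.5 of the remaining income goes to x: x* = 4 + 0.5·(M − 4p_x − 6p_y)/p_x.
Discretionary income = 41 − 4·3.25 − 6·1 = 22; y* = 6 + 0.5·22/1 = 17.
At M' = 51.25: y* = 22.125. Change: 22.125 − 17 = 5.125.

Δy* = 5.125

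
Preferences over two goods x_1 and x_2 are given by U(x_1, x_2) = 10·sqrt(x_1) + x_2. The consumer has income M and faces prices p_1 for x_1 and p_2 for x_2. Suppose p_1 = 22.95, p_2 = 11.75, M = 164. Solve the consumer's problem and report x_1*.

x_1* = 6.5532

Set MRS = p_1/p_2: 5·x_1^(−1/2) = p_1/p_2.
Thus x_1* = (5·p_2/p_1)² — independent of M — with the rest of income spent on x_2.
Plugging in: x_1* = (5·11.75/22.95)² = 6.5532.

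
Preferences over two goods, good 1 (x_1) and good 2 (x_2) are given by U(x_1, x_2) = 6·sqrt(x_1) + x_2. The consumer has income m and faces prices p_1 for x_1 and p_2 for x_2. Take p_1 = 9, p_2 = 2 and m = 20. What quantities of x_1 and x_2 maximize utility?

Utility is quasi-linear in x_2; the FOC for x_1 is 3/√x_1 = p_1/p_2.
Solve: √x_1 = 3·p_2/p_1, so x_1*(p_1,p_2) = (3·p_2/p_1)², and x_2* = (m − p_1·x_1*)/p_2.
Plugging in: x_1* = (3·2/9)² = 0.4444, x_2* = 8.

x_1* = 0.4444, x_2* = 8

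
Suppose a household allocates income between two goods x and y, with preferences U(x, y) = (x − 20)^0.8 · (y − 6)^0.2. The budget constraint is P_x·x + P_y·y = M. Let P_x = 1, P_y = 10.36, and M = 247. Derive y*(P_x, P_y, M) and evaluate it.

Discretionary income = 247 − 20·1 − 6·10.36 = 164.84; y* = 6 + 0.2·164.84/10.36 = 9.1822.

y* = 9.1822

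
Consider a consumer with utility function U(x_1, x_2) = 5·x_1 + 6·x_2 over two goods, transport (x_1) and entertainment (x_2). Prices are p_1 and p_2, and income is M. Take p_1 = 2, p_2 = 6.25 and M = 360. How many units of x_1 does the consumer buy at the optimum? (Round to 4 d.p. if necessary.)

x_1* = 180

Numerically: x_1* = 180, x_2* = 0.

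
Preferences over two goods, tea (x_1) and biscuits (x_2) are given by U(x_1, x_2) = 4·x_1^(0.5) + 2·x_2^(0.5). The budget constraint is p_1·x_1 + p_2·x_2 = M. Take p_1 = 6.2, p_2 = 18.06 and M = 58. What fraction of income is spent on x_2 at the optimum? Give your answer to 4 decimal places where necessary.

From the CES first-order condition, 2·(x_2/x_1)^(0.5) = p_1/p_2.
Hence x_2/x_1 = ((1/2)·p_1/p_2)^(1/(0.5)), i.e. raised to the 2 power.
Substitute x_2 = (x_2/x_1)·x_1 into the budget: x_1* = M/(p_1 + p_2·(x_2/x_1)).
Numerically x_2/x_1 = 0.029464, so x_1* = 58/(6.2 + 18.06·0.029464) = 8.6154 and x_2* = 0.029464·8.6154 = 0.2538.
Expenditure on x_2: 18.06·0.2538 = 4.5844; share = 0.079.

share on x_2 = 0.079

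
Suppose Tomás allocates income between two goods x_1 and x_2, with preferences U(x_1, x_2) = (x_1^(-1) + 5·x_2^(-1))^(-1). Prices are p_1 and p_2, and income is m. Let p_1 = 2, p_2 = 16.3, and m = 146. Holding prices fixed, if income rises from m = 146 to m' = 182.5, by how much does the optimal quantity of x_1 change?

From the CES first-order condition, (1/5)·(x_2/x_1)^(2) = p_1/p_2.
Hence x_2/x_1 = (5·p_1/p_2)^(1/(2)), i.e. raised to the 0.5 power.
With the ratio pinned down, the budget gives x_1* = m/(p_1 + p_2·(x_2/x_1)) and x_2* = (x_2/x_1)·x_1*.
Numerically x_2/x_1 = 0.78326, so x_1* = 146/(2 + 16.3·0.78326) = 9.8868.
At m' = 182.5: x_1* = 12.3585. Change: 12.3585 − 9.8868 = 2.4717.

Δx_1* = 2.4717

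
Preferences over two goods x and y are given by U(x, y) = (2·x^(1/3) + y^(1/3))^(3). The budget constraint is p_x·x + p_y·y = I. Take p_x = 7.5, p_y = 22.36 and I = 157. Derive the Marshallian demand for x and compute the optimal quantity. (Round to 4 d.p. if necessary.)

x* = 17.3755

From the CES first-order condition, 2·(y/x)^(2/3) = p_x/p_y.
Solve for the ratio: y/x = [(1/2)·p_x/p_y]^(1.5).
Substitute y = (y/x)·x into the budget: x* = I/(p_x + p_y·(y/x)).
Numerically y/x = 0.068681, so x* = 157/(7.5 + 22.36·0.068681) = 17.3755.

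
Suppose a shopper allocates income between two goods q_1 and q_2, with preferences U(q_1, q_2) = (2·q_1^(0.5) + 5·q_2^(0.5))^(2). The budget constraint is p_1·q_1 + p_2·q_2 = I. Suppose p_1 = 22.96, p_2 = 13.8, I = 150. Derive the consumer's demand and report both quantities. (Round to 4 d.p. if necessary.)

From the CES first-order condition, (2/5)·(q_2/q_1)^(0.5) = p_1/p_2.
Hence q_2/q_1 = ((5/2)·p_1/p_2)^(1/(0.5)), i.e. raised to the 2 power.
Substitute q_2 = (q_2/q_1)·q_1 into the budget: q_1* = I/(p_1 + p_2·(q_2/q_1)).
Numerically q_2/q_1 = 17.300777, so q_1* = 150/(22.96 + 13.8·17.300777) = 0.5732 and q_2* = 17.300777·0.5732 = 9.916.

q_1* = 0.5732, q_2* = 9.916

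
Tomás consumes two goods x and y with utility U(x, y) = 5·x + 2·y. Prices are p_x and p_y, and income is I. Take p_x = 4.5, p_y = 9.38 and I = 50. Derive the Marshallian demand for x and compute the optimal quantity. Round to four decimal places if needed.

Linear utility — the consumer picks whichever good has higher MU/price: 5/4.5 = 1.1111 vs 2/9.38 = 0.2132.
x gives more utility per dollar, so spend all income on x: x* = I/p_x, y* = 0.
Numerically: x* = 11.1111, y* = 0.

x* = 11.1111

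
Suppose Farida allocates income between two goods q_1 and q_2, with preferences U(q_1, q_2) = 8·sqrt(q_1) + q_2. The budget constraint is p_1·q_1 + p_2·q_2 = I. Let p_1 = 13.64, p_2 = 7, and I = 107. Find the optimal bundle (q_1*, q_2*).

Thus q_1* = (4·p_2/p_1)² — independent of I — with the rest of income spent on q_2.
Plugging in: q_1* = (4·7/13.64)² = 4.2139, q_2* = 7.0746.

q_1* = 4.2139, q_2* = 7.0746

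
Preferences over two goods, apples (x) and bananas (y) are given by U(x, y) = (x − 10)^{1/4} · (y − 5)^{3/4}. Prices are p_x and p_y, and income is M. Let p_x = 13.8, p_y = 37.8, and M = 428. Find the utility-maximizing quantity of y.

y* = 7.004

After buying the subsistence bundle (10, 5), a share 0.25 of the remaining income goes to x: x* = 10 + 0.25·(M − 10p_x − 5p_y)/p_x.
Discretionary income = 428 − 10·13.8 − 5·37.8 = 101; y* = 5 + 0.75·101/37.8 = 7.004.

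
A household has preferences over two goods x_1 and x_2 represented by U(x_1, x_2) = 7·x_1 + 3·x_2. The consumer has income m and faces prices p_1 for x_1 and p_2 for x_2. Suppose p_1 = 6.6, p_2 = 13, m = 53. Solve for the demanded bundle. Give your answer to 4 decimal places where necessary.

x_1* = 8.0303, x_2* = 0

Linear utility — the consumer picks whichever good has higher MU/price: 7/6.6 = 1.0606 vs 3/13 = 0.2308.
x_1 gives more utility per dollar, so spend all income on x_1: x_1* = m/p_1, x_2* = 0.
Numerically: x_1* = 8.0303, x_2* = 0.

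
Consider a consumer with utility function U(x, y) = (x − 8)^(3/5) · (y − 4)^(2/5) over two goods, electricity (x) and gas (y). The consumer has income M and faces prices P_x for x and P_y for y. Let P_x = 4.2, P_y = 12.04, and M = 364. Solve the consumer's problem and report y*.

Discretionary income = 364 − 8·4.2 − 4·12.04 = 282.24; y* = 4 + 0.4·282.24/12.04 = 13.3767.

y* = 13.3767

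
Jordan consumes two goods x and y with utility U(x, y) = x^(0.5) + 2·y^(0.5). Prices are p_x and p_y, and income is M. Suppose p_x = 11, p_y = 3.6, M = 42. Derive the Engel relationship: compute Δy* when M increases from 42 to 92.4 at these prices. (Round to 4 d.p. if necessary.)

With the ratio pinned down, the budget gives x* = M/(p_x + p_y·(y/x)) and y* = (y/x)·x*.
Numerically y/x = 37.345679, so x* = 42/(11 + 3.6·37.345679) = 0.2888 and y* = 37.345679·0.2888 = 10.7843.
At M' = 92.4: y* = 23.7255. Change: 23.7255 − 10.7843 = 12.9412.

Δy* = 12.9412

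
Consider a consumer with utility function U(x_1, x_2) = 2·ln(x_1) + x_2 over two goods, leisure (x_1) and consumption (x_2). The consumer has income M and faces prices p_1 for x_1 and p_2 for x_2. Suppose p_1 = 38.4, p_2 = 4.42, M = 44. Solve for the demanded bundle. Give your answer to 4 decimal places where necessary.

Set MRS = p_1/p_2: (2/x_1)/1 = p_1/p_2.
So x_1*(p_1,p_2) = 2·p_2/p_1, independent of income; and x_2* = (M − 2·p_2)/p_2.
At the given prices: x_1* = 2·4.42/38.4 = 0.2302, and x_2* = 7.9548.

x_1* = 0.2302, x_2* = 7.9548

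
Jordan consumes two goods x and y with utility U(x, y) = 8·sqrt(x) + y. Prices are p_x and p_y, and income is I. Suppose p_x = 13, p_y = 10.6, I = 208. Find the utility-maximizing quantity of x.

Solve: √x = 4·p_y/p_x, so x*(p_x,p_y) = (4·p_y/p_x)², and y* = (I − p_x·x*)/p_y.
Plugging in: x* = (4·10.6/13)² = 10.6376.

x* = 10.6376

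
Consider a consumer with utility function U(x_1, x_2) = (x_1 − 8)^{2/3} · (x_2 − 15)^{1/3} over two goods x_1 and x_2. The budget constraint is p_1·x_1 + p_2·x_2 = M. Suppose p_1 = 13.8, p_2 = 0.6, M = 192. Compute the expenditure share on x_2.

Let x_1' = x_1−8, x_2' = x_2−15. MRS = 2·x_2'/x_1' = p_1/p_2.
Substituting into the budget: x_1* = 8 + 2/3·(M − 8·p_1 − 15·p_2)/p_1, and x_2* = 15 + 1/3·(…)/p_2.
Discretionary income = 192 − 8·13.8 − 15·0.6 = 72.6; x_1* = 8 + 2/3·72.6/13.8 = 11.5072; x_2* = 15 + 1/3·72.6/0.6 = 55.3333.
Expenditure on x_2: 0.6·55.3333 = 33.2; share = 0.1729.

share on x_2 = 0.1729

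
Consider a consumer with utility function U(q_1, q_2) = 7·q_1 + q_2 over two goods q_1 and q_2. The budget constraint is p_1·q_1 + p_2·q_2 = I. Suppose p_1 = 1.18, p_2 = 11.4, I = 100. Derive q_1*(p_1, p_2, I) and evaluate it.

q_1* = 84.7458

Perfect substitutes: compare marginal utility per dollar. 7/p_1 vs 1/p_2 → 5.9322 vs 0.0877.
q_1 gives more utility per dollar, so spend all income on q_1: q_1* = I/p_1, q_2* = 0.
Numerically: q_1* = 84.7458, q_2* = 0.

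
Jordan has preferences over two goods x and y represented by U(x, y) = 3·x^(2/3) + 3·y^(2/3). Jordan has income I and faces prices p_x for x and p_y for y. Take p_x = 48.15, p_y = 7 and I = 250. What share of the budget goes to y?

From the CES first-order condition, (y/x)^(1/3) = p_x/p_y.
Hence y/x = (p_x/p_y)^(1/(1/3)), i.e. raised to the 3 power.
With the ratio pinned down, the budget gives x* = I/(p_x + p_y·(y/x)) and y* = (y/x)·x*.
Numerically y/x = 325.457852, so x* = 250/(48.15 + 7·325.457852) = 0.1075 and y* = 325.457852·0.1075 = 34.9751.
Expenditure on y: 7·34.9751 = 244.8256; share = 0.9793.

share on y = 0.9793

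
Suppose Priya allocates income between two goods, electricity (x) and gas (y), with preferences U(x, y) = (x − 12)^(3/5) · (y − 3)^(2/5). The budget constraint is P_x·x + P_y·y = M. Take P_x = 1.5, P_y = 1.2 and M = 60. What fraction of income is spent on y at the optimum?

After buying the subsistence bundle (12, 3), a share 0.6 of the remaining income goes to x: x* = 12 + 0.6·(M − 12P_x − 3P_y)/P_x.
Discretionary income = 60 − 12·1.5 − 3·1.2 = 38.4; x* = 12 + 0.6·38.4/1.5 = 27.36; y* = 3 + 0.4·38.4/1.2 = 15.8.
Expenditure on y: 1.2·15.8 = 18.96; share = 0.316.

share on y = 0.316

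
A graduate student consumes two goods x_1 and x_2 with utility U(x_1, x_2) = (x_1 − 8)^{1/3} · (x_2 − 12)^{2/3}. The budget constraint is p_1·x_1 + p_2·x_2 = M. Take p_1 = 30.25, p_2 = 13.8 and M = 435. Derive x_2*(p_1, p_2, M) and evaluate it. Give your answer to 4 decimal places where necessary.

x_2* = 13.3237

MRS = (1/2)·(x_2−12)/(x_1−8). Tangency with p_1/p_2 gives x_2−12 = 2·(p_1/p_2)·(x_1−8).
Substituting into the budget: x_1* = 8 + 1/3·(M − 8·p_1 − 12·p_2)/p_1, and x_2* = 12 + 2/3·(…)/p_2.
Discretionary income = 435 − 8·30.25 − 12·13.8 = 27.4; x_2* = 12 + 2/3·27.4/13.8 = 13.3237.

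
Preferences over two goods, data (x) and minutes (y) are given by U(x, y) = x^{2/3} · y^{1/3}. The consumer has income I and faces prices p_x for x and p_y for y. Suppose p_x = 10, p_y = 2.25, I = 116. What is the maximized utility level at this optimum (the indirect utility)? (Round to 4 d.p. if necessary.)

The MRS is 2·y/x. Set MRS = p_x/p_y.
So 2/3·p_y·y = 1/3·p_x·x; combined with the budget, a share 2/3 of income goes to x.
Demand: x*(p_x,p_y,I) = 2/3·I/p_x and y* = 1/3·I/p_y.
At p_x=10, p_y=2.25, I=116: x* = 2/3·116/10 = 7.7333, y* = 17.1852.
Utility at the optimum: U(7.7333, 17.1852) = 10.0917.

V = 10.0917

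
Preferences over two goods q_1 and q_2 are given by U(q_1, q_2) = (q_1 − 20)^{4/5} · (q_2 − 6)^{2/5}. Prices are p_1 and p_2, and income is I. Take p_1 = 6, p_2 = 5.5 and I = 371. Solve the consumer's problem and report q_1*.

MRS = 2·(q_2−6)/(q_1−20). Tangency with p_1/p_2 gives q_2−6 = (1/2)·(p_1/p_2)·(q_1−20).
After buying the subsistence bundle (20, 6), a share 2/3 of the remaining income goes to q_1: q_1* = 20 + 2/3·(I − 20p_1 − 6p_2)/p_1.
Discretionary income = 371 − 20·6 − 6·5.5 = 218; q_1* = 20 + 2/3·218/6 = 44.2222.

q_1* = 44.2222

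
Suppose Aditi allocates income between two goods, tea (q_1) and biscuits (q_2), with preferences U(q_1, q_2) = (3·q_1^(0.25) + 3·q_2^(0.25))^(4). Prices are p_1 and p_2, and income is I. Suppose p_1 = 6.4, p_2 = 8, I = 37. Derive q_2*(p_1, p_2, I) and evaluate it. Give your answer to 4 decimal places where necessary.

q_2* = 2.2265

From the CES first-order condition, (q_2/q_1)^(0.75) = p_1/p_2.
Hence q_2/q_1 = (p_1/p_2)^(1/(0.75)), i.e. raised to the 4/3 power.
Substitute q_2 = (q_2/q_1)·q_1 into the budget: q_1* = I/(p_1 + p_2·(q_2/q_1)).
Numerically q_2/q_1 = 0.742654, so q_1* = 37/(6.4 + 8·0.742654) = 2.9981 and q_2* = 0.742654·2.9981 = 2.2265.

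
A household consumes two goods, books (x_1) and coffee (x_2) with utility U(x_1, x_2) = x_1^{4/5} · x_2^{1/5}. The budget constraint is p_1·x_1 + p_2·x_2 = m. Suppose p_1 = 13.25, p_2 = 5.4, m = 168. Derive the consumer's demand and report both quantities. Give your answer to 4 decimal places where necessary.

Tangency: MRS = 4·x_2/x_1 = p_1/p_2.
Rearranging, p_2·x_2 = (1/4)·p_1·x_1. Substituting into the budget gives p_1·x_1·(1 + (1/4)) = m.
Demand: x_1*(p_1,p_2,m) = 0.8·m/p_1 and x_2* = 0.2·m/p_2.
At p_1=13.25, p_2=5.4, m=168: x_1* = 0.8·168/13.25 = 10.1434, x_2* = 6.2222.

x_1* = 10.1434, x_2* = 6.2222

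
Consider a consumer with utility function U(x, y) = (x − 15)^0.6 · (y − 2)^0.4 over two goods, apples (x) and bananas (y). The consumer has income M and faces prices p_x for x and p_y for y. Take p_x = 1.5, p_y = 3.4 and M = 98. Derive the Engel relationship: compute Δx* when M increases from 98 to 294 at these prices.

Δx* = 78.4

This is Cobb-Douglas in (x−15, y−2): tangency gives 0.6·p_y·(y−2) = 0.4·p_x·(x−15).
After buying the subsistence bundle (15, 2), a share 0.6 of the remaining income goes to x: x* = 15 + 0.6·(M − 15p_x − 2p_y)/p_x.
Discretionary income = 98 − 15·1.5 − 2·3.4 = 68.7; x* = 15 + 0.6·68.7/1.5 = 42.48.
At M' = 294: x* = 120.88. Change: 120.88 − 42.48 = 78.4.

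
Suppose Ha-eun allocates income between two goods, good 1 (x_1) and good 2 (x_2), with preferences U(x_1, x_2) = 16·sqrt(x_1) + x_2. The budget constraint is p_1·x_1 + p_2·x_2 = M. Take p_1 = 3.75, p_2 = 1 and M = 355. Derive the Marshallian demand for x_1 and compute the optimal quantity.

MU_x_1 = 8/√x_1, MU_x_2 = 1. Tangency: 8/√x_1 = p_1/p_2.
Solve: √x_1 = 8·p_2/p_1, so x_1*(p_1,p_2) = (8·p_2/p_1)², and x_2* = (M − p_1·x_1*)/p_2.
Plugging in: x_1* = (8·1/3.75)² = 4.5511.

x_1* = 4.5511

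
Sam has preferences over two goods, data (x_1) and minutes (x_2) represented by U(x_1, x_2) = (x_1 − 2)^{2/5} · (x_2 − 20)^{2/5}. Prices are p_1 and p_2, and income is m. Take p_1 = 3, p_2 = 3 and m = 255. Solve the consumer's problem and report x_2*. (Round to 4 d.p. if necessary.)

Let x_1' = x_1−2, x_2' = x_2−20. MRS = x_2'/x_1' = p_1/p_2.
After buying the subsistence bundle (2, 20), a share 0.5 of the remaining income goes to x_1: x_1* = 2 + 0.5·(m − 2p_1 − 20p_2)/p_1.
Discretionary income = 255 − 2·3 − 20·3 = 189; x_2* = 20 + 0.5·189/3 = 51.5.

x_2* = 51.5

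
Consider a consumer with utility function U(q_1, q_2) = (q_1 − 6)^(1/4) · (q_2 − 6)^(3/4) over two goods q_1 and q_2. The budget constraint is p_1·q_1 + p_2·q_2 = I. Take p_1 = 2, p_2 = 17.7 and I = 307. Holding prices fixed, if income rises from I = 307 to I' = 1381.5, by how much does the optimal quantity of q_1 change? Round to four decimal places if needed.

Δq_1* = 134.3125

MRS = (1/3)·(q_2−6)/(q_1−6). Tangency with p_1/p_2 gives q_2−6 = 3·(p_1/p_2)·(q_1−6).
Substituting into the budget: q_1* = 6 + 0.25·(I − 6·p_1 − 6·p_2)/p_1, and q_2* = 6 + 0.75·(…)/p_2.
Discretionary income = 307 − 6·2 − 6·17.7 = 188.8; q_1* = 6 + 0.25·188.8/2 = 29.6.
At I' = 1381.5: q_1* = 163.9125. Change: 163.9125 − 29.6 = 134.3125.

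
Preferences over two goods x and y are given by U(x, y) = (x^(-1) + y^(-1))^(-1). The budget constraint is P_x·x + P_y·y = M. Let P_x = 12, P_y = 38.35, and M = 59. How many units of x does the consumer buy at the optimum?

x* = 1.7637

MU_x ∝ x^(-2), MU_y ∝ y^(-2), so MRS = (y/x)^(2) = P_x/P_y.
Solve for the ratio: y/x = [P_x/P_y]^(0.5).
Substitute y = (y/x)·x into the budget: x* = M/(P_x + P_y·(y/x)).
Numerically y/x = 0.559381, so x* = 59/(12 + 38.35·0.559381) = 1.7637.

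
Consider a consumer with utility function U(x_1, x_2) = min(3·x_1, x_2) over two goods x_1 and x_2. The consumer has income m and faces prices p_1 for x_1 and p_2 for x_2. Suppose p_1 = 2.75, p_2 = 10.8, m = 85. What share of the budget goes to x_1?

Here 2.75 + 3·10.8 = 35.15, giving x_1* = 2.4182 and x_2* = 7.2546.
Expenditure on x_1: 2.75·2.4182 = 6.6501; share = 0.0782.

share on x_1 = 0.0782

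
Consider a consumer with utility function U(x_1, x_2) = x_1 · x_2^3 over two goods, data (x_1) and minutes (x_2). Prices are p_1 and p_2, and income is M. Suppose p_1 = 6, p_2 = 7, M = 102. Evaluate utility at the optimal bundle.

V = 5547.2676

Tangency: MRS = (1/3)·x_2/x_1 = p_1/p_2.
So p_2·x_2 = 3·p_1·x_1; combined with the budget, a share 0.25 of income goes to x_1.
Demand: x_1*(p_1,p_2,M) = 0.25·M/p_1 and x_2* = 0.75·M/p_2.
At p_1=6, p_2=7, M=102: x_1* = 0.25·102/6 = 4.25, x_2* = 10.9286.
Utility at the optimum: U(4.25, 10.9286) = 5547.2676.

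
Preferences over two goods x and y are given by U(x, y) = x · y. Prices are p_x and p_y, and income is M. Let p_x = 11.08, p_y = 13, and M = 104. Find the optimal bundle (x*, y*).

x* = 4.6931, y* = 4

Demand: x*(p_x,p_y,M) = 0.5·M/p_x and y* = 0.5·M/p_y.
At p_x=11.08, p_y=13, M=104: x* = 0.5·104/11.08 = 4.6931, y* = 4.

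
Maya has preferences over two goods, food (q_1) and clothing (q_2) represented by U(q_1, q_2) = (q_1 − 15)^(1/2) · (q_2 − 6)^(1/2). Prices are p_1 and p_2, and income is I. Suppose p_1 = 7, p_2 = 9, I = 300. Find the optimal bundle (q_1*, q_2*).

q_1* = 25.0714, q_2* = 13.8333

Discretionary income = 300 − 15·7 − 6·9 = 141; q_1* = 15 + 0.5·141/7 = 25.0714; q_2* = 6 + 0.5·141/9 = 13.8333.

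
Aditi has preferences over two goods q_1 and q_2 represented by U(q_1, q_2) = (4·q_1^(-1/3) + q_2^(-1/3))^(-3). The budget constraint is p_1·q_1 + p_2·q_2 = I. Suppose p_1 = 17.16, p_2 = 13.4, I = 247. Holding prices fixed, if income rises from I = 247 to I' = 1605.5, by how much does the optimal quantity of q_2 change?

Δq_2* = 25.2893

Substitute q_2 = (q_2/q_1)·q_1 into the budget: q_1* = I/(p_1 + p_2·(q_2/q_1)).
Numerically q_2/q_1 = 0.425612, so q_1* = 247/(17.16 + 13.4·0.425612) = 10.8034 and q_2* = 0.425612·10.8034 = 4.5981.
At I' = 1605.5: q_2* = 29.8874. Change: 29.8874 − 4.5981 = 25.2893.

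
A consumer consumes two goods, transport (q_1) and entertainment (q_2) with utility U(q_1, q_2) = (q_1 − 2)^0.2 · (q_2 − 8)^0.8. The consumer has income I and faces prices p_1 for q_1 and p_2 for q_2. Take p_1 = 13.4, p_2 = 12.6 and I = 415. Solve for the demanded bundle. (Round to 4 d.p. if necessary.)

Let q_1' = q_1−2, q_2' = q_2−8. MRS = (1/4)·q_2'/q_1' = p_1/p_2.
After buying the subsistence bundle (2, 8), a share 0.2 of the remaining income goes to q_1: q_1* = 2 + 0.2·(I − 2p_1 − 8p_2)/p_1.
Discretionary income = 415 − 2·13.4 − 8·12.6 = 287.4; q_1* = 2 + 0.2·287.4/13.4 = 6.2896; q_2* = 8 + 0.8·287.4/12.6 = 26.2476.

q_1* = 6.2896, q_2* = 26.2476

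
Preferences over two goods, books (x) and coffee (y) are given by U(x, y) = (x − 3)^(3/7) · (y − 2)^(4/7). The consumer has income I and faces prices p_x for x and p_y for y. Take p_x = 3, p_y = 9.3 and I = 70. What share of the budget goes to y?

share on y = 0.6118

Let x' = x−3, y' = y−2. MRS = (3/4)·y'/x' = p_x/p_y.
After buying the subsistence bundle (3, 2), a share 3/7 of the remaining income goes to x: x* = 3 + 3/7·(I − 3p_x − 2p_y)/p_x.
Discretionary income = 70 − 3·3 − 2·9.3 = 42.4; x* = 3 + 3/7·42.4/3 = 9.0571; y* = 2 + 4/7·42.4/9.3 = 4.6052.
Expenditure on y: 9.3·4.6052 = 42.8286; share = 0.6118.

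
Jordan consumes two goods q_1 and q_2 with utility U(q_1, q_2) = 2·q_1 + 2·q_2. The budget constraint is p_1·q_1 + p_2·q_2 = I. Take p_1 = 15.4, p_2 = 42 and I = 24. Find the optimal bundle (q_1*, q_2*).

q_1* = 1.5584, q_2* = 0

Linear utility — the consumer picks whichever good has higher MU/price: 2/15.4 = 0.1299 vs 2/42 = 0.0476.
q_1 gives more utility per dollar, so spend all income on q_1: q_1* = I/p_1, q_2* = 0.
Numerically: q_1* = 1.5584, q_2* = 0.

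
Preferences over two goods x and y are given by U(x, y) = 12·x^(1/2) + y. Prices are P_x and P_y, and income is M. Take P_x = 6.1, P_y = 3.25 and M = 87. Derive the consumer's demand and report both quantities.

x* = 10.219, y* = 7.5889

Utility is quasi-linear in y; the FOC for x is 6/√x = P_x/P_y.
Thus x* = (6·P_y/P_x)² — independent of M — with the rest of income spent on y.
Plugging in: x* = (6·3.25/6.1)² = 10.219, y* = 7.5889.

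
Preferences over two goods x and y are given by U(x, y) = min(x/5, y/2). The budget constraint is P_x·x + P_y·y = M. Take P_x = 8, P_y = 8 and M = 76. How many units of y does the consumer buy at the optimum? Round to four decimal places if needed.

y* = 2.7143

Leontief preferences: the optimum is at the kink where x/5 = y/2, i.e. y = (2/5)·x.
Budget: P_x·x + P_y·(2/5)·x = M, so (5·P_x + 2·P_y)·x = 5·M.
Demand: x*(P_x,P_y,M) = 5·M/(5·P_x + 2·P_y), y* = 2·M/(5·P_x + 2·P_y).
Here 5·8 + 2·8 = 56, giving y* = 2.7143.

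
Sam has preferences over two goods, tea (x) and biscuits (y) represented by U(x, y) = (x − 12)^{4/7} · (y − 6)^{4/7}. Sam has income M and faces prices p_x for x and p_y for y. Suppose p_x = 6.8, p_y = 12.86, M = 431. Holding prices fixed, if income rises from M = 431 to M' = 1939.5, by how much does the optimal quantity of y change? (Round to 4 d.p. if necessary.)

This is Cobb-Douglas in (x−12, y−6): tangency gives 4/7·p_y·(y−6) = 4/7·p_x·(x−12).
Substituting into the budget: x* = 12 + 0.5·(M − 12·p_x − 6·p_y)/p_x, and y* = 6 + 0.5·(…)/p_y.
Discretionary income = 431 − 12·6.8 − 6·12.86 = 272.24; y* = 6 + 0.5·272.24/12.86 = 16.5848.
At M' = 1939.5: y* = 75.2356. Change: 75.2356 − 16.5848 = 58.6509.

Δy* = 58.6509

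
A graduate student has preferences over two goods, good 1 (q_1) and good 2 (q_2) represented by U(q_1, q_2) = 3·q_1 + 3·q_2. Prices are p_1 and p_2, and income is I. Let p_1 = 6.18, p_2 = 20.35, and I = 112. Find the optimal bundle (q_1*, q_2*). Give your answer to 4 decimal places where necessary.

q_1* = 18.123, q_2* = 0

Linear utility — the consumer picks whichever good has higher MU/price: 3/6.18 = 0.4854 vs 3/20.35 = 0.1474.
q_1 gives more utility per dollar, so spend all income on q_1: q_1* = I/p_1, q_2* = 0.
Numerically: q_1* = 18.123, q_2* = 0.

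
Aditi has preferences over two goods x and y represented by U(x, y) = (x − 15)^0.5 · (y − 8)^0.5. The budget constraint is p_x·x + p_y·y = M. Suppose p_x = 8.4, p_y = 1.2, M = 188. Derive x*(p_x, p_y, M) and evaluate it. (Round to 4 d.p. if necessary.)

MRS = (y−8)/(x−15). Tangency with p_x/p_y gives y−8 = (p_x/p_y)·(x−15).
After buying the subsistence bundle (15, 8), a share 0.5 of the remaining income goes to x: x* = 15 + 0.5·(M − 15p_x − 8p_y)/p_x.
Discretionary income = 188 − 15·8.4 − 8·1.2 = 52.4; x* = 15 + 0.5·52.4/8.4 = 18.119.

x* = 18.119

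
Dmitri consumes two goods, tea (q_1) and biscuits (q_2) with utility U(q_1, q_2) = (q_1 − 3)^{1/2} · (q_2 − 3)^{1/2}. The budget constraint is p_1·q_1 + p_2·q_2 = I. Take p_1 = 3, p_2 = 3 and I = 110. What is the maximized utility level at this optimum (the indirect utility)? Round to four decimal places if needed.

V = 15.3333

Let q_1' = q_1−3, q_2' = q_2−3. MRS = q_2'/q_1' = p_1/p_2.
Substituting into the budget: q_1* = 3 + 0.5·(I − 3·p_1 − 3·p_2)/p_1, and q_2* = 3 + 0.5·(…)/p_2.
Discretionary income = 110 − 3·3 − 3·3 = 92; q_1* = 3 + 0.5·92/3 = 18.3333; q_2* = 3 + 0.5·92/3 = 18.3333.
Utility at the optimum: U(18.3333, 18.3333) = 15.3333.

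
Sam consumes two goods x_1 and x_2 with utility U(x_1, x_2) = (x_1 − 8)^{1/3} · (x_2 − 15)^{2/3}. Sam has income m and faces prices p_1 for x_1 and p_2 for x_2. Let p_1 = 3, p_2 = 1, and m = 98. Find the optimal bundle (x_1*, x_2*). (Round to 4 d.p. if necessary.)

x_1* = 14.5556, x_2* = 54.3333

This is Cobb-Douglas in (x_1−8, x_2−15): tangency gives 1/3·p_2·(x_2−15) = 2/3·p_1·(x_1−8).
After buying the subsistence bundle (8, 15), a share 1/3 of the remaining income goes to x_1: x_1* = 8 + 1/3·(m − 8p_1 − 15p_2)/p_1.
Discretionary income = 98 − 8·3 − 15·1 = 59; x_1* = 8 + 1/3·59/3 = 14.5556; x_2* = 15 + 2/3·59/1 = 54.3333.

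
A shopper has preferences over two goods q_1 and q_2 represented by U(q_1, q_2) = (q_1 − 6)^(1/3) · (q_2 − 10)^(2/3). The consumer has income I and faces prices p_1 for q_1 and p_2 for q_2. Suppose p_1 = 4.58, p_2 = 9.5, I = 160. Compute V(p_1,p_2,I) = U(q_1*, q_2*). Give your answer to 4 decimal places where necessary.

V = 2.6652

Let q_1' = q_1−6, q_2' = q_2−10. MRS = (1/2)·q_2'/q_1' = p_1/p_2.
Substituting into the budget: q_1* = 6 + 1/3·(I − 6·p_1 − 10·p_2)/p_1, and q_2* = 10 + 2/3·(…)/p_2.
Discretionary income = 160 − 6·4.58 − 10·9.5 = 37.52; q_1* = 6 + 1/3·37.52/4.58 = 8.7307; q_2* = 10 + 2/3·37.52/9.5 = 12.633.
Utility at the optimum: U(8.7307, 12.633) = 2.6652.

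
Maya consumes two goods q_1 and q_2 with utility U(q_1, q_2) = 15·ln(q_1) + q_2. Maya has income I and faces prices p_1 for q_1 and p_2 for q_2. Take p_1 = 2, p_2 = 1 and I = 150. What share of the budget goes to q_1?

Set MRS = p_1/p_2: (15/q_1)/1 = p_1/p_2.
So q_1*(p_1,p_2) = 15·p_2/p_1, independent of income; and q_2* = (I − 15·p_2)/p_2.
At the given prices: q_1* = 15·1/2 = 7.5, and q_2* = 135.
Expenditure on q_1: 2·7.5 = 15; share = 0.1.

share on q_1 = 0.1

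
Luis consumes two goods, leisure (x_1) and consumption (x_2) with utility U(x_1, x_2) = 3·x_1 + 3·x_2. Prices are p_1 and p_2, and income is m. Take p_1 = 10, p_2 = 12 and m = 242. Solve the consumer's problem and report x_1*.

x_1* = 24.2

Linear utility — the consumer picks whichever good has higher MU/price: 3/10 = 0.3 vs 3/12 = 0.25.
x_1 gives more utility per dollar, so spend all income on x_1: x_1* = m/p_1, x_2* = 0.
Numerically: x_1* = 24.2, x_2* = 0.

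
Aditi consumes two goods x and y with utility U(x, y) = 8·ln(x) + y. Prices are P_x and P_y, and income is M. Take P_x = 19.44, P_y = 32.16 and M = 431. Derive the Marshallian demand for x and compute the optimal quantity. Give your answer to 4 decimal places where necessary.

x* = 13.2346

At the given prices: x* = 8·32.16/19.44 = 13.2346.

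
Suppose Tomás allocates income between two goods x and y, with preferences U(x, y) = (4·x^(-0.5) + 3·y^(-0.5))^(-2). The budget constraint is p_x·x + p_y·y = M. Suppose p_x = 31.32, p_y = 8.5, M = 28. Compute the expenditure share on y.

MU_x ∝ 4·x^(-1.5), MU_y ∝ 3·y^(-1.5), so MRS = (4/3)·(y/x)^(1.5) = p_x/p_y.
Hence y/x = ((3/4)·p_x/p_y)^(1/(1.5)), i.e. raised to the 2/3 power.
With the ratio pinned down, the budget gives x* = M/(p_x + p_y·(y/x)) and y* = (y/x)·x*.
Numerically y/x = 1.969289, so x* = 28/(31.32 + 8.5·1.969289) = 0.5826 and y* = 1.969289·0.5826 = 1.1473.
Expenditure on y: 8.5·1.1473 = 9.7524; share = 0.3483.

share on y = 0.3483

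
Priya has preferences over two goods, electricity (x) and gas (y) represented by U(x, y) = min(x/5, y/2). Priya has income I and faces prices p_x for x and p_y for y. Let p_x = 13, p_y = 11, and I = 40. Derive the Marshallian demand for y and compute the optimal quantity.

y* = 0.9195

Leontief preferences: the optimum is at the kink where x/5 = y/2, i.e. y = (2/5)·x.
Budget: p_x·x + p_y·(2/5)·x = I, so (5·p_x + 2·p_y)·x = 5·I.
Demand: x*(p_x,p_y,I) = 5·I/(5·p_x + 2·p_y), y* = 2·I/(5·p_x + 2·p_y).
Here 5·13 + 2·11 = 87, giving y* = 0.9195.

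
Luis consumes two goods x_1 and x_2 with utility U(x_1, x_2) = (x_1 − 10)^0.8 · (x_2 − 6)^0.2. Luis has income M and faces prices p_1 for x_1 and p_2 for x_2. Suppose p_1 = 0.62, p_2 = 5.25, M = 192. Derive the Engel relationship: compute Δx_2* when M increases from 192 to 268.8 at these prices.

Δx_2* = 2.9257

Let x_1' = x_1−10, x_2' = x_2−6. MRS = 4·x_2'/x_1' = p_1/p_2.
Substituting into the budget: x_1* = 10 + 0.8·(M − 10·p_1 − 6·p_2)/p_1, and x_2* = 6 + 0.2·(…)/p_2.
Discretionary income = 192 − 10·0.62 − 6·5.25 = 154.3; x_2* = 6 + 0.2·154.3/5.25 = 11.8781.
At M' = 268.8: x_2* = 14.8038. Change: 14.8038 − 11.8781 = 2.9257.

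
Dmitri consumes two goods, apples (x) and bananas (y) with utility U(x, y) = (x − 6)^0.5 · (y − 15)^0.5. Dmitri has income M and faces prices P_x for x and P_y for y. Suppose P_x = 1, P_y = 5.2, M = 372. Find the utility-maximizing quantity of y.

Let x' = x−6, y' = y−15. MRS = y'/x' = P_x/P_y.
After buying the subsistence bundle (6, 15), a share 0.5 of the remaining income goes to x: x* = 6 + 0.5·(M − 6P_x − 15P_y)/P_x.
Discretionary income = 372 − 6·1 − 15·5.2 = 288; y* = 15 + 0.5·288/5.2 = 42.6923.

y* = 42.6923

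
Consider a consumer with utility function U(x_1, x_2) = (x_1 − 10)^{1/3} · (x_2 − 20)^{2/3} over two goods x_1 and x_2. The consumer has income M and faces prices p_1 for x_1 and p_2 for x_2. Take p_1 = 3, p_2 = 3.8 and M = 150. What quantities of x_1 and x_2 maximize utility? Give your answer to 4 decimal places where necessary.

x_1* = 14.8889, x_2* = 27.7193

Discretionary income = 150 − 10·3 − 20·3.8 = 44; x_1* = 10 + 1/3·44/3 = 14.8889; x_2* = 20 + 2/3·44/3.8 = 27.7193.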